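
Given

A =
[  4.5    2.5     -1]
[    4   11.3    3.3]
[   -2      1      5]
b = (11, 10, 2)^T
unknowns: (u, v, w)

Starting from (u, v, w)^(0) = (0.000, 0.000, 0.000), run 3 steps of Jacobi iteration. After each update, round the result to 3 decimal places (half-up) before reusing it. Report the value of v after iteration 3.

-0.189

Iteration 1:
  u = (11 - (2.5)·0.000 - (-1)·0.000) / (4.5) = 2.444
  v = (10 - (4)·0.000 - (3.3)·0.000) / (11.3) = 0.885
  w = (2 - (-2)·0.000 - (1)·0.000) / (5) = 0.400
Iteration 2:
  u = (11 - (2.5)·0.885 - (-1)·0.400) / (4.5) = 2.042
  v = (10 - (4)·2.444 - (3.3)·0.400) / (11.3) = -0.097
  w = (2 - (-2)·2.444 - (1)·0.885) / (5) = 1.201
Iteration 3:
  u = (11 - (2.5)·-0.097 - (-1)·1.201) / (4.5) = 2.765
  v = (10 - (4)·2.042 - (3.3)·1.201) / (11.3) = -0.189
  w = (2 - (-2)·2.042 - (1)·-0.097) / (5) = 1.236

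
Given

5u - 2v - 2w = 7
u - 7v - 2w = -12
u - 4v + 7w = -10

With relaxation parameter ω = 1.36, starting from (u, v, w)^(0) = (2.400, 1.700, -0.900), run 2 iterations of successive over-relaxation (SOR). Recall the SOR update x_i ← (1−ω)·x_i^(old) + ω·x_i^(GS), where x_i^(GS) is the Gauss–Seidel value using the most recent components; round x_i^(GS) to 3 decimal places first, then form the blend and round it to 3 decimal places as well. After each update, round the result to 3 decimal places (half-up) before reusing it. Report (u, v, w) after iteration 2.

(2.615, 2.020, -0.855)

Iteration 1:
  u: GS value = (7 - (-2)·1.700 - (-2)·-0.900) / (5) = 1.720;  u ← (1−ω)·2.400 + ω·1.720 = 1.475
  v: GS value = (-12 - (1)·1.475 - (-2)·-0.900) / (-7) = 2.182;  v ← (1−ω)·1.700 + ω·2.182 = 2.356
  w: GS value = (-10 - (1)·1.475 - (-4)·2.356) / (7) = -0.293;  w ← (1−ω)·-0.900 + ω·-0.293 = -0.074
Iteration 2:
  u: GS value = (7 - (-2)·2.356 - (-2)·-0.074) / (5) = 2.313;  u ← (1−ω)·1.475 + ω·2.313 = 2.615
  v: GS value = (-12 - (1)·2.615 - (-2)·-0.074) / (-7) = 2.109;  v ← (1−ω)·2.356 + ω·2.109 = 2.020
  w: GS value = (-10 - (1)·2.615 - (-4)·2.020) / (7) = -0.648;  w ← (1−ω)·-0.074 + ω·-0.648 = -0.855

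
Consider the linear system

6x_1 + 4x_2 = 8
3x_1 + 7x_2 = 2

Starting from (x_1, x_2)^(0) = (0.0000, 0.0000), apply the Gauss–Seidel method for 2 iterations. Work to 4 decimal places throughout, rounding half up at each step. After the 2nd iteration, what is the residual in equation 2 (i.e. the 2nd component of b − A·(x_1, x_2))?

Iteration 1:
  x_1 = (8 - (4)·0.0000) / (6) = 1.3333
  x_2 = (2 - (3)·1.3333) / (7) = -0.2857
Iteration 2:
  x_1 = (8 - (4)·-0.2857) / (6) = 1.5238
  x_2 = (2 - (3)·1.5238) / (7) = -0.3673
Residual b − A·x = (0.3264, -0.0003)

-0.0003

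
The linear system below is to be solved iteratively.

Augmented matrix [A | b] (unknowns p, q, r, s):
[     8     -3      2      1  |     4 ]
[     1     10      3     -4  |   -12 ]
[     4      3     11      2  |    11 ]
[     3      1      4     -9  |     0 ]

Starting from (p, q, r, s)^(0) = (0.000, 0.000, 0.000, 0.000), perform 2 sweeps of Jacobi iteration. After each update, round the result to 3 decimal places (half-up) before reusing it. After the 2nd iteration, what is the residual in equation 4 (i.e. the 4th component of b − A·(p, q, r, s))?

1.872

Iteration 1:
  p = (4 - (-3)·0.000 - (2)·0.000 - (1)·0.000) / (8) = 0.500
  q = (-12 - (1)·0.000 - (3)·0.000 - (-4)·0.000) / (10) = -1.200
  r = (11 - (4)·0.000 - (3)·0.000 - (2)·0.000) / (11) = 1.000
  s = (0 - (3)·0.000 - (1)·0.000 - (4)·0.000) / (-9) = 0.000
Iteration 2:
  p = (4 - (-3)·-1.200 - (2)·1.000 - (1)·0.000) / (8) = -0.200
  q = (-12 - (1)·0.500 - (3)·1.000 - (-4)·0.000) / (10) = -1.550
  r = (11 - (4)·0.500 - (3)·-1.200 - (2)·0.000) / (11) = 1.145
  s = (0 - (3)·0.500 - (1)·-1.200 - (4)·1.000) / (-9) = 0.478
Residual b − A·x = (-1.818, 2.177, 2.899, 1.872)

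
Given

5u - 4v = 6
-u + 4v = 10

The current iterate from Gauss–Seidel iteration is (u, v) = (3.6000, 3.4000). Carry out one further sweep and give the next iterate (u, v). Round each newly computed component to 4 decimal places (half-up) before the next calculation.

(3.9200, 3.4800)

One sweep:
  u = (6 - (-4)·3.4000) / (5) = 3.9200
  v = (10 - (-1)·3.9200) / (4) = 3.4800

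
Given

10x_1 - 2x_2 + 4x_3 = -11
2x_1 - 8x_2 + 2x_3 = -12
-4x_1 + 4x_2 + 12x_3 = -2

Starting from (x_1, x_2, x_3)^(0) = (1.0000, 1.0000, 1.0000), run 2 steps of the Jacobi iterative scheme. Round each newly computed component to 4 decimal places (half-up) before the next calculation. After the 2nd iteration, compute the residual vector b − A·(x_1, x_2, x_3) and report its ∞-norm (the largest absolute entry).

Iteration 1:
  x_1 = (-11 - (-2)·1.0000 - (4)·1.0000) / (10) = -1.3000
  x_2 = (-12 - (2)·1.0000 - (2)·1.0000) / (-8) = 2.0000
  x_3 = (-2 - (-4)·1.0000 - (4)·1.0000) / (12) = -0.1667
Iteration 2:
  x_1 = (-11 - (-2)·2.0000 - (4)·-0.1667) / (10) = -0.6333
  x_2 = (-12 - (2)·-1.3000 - (2)·-0.1667) / (-8) = 1.1333
  x_3 = (-2 - (-4)·-1.3000 - (4)·2.0000) / (12) = -1.2667
Residual b − A·x = (2.6664, 0.8664, 6.1340); ∞-norm = 6.1340

6.1340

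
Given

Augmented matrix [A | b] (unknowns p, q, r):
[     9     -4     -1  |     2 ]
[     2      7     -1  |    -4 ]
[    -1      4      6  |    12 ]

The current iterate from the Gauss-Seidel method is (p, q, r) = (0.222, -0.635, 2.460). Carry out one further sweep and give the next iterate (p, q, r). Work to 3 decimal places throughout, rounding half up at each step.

One sweep:
  p = (2 - (-4)·-0.635 - (-1)·2.460) / (9) = 0.213
  q = (-4 - (2)·0.213 - (-1)·2.460) / (7) = -0.281
  r = (12 - (-1)·0.213 - (4)·-0.281) / (6) = 2.223

(0.213, -0.281, 2.223)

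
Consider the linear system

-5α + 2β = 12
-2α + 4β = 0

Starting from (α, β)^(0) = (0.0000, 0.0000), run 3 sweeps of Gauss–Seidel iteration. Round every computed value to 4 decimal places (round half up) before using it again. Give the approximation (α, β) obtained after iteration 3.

(-2.9760, -1.4880)

Iteration 1:
  α = (12 - (2)·0.0000) / (-5) = -2.4000
  β = (0 - (-2)·-2.4000) / (4) = -1.2000
Iteration 2:
  α = (12 - (2)·-1.2000) / (-5) = -2.8800
  β = (0 - (-2)·-2.8800) / (4) = -1.4400
Iteration 3:
  α = (12 - (2)·-1.4400) / (-5) = -2.9760
  β = (0 - (-2)·-2.9760) / (4) = -1.4880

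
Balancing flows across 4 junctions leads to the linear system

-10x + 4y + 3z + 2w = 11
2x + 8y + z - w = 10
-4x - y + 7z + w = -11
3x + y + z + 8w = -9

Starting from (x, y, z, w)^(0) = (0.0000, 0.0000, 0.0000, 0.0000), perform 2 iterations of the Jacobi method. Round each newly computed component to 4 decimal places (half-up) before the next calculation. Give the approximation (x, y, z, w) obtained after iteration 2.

Iteration 1:
  x = (11 - (4)·0.0000 - (3)·0.0000 - (2)·0.0000) / (-10) = -1.1000
  y = (10 - (2)·0.0000 - (1)·0.0000 - (-1)·0.0000) / (8) = 1.2500
  z = (-11 - (-4)·0.0000 - (-1)·0.0000 - (1)·0.0000) / (7) = -1.5714
  w = (-9 - (3)·0.0000 - (1)·0.0000 - (1)·0.0000) / (8) = -1.1250
Iteration 2:
  x = (11 - (4)·1.2500 - (3)·-1.5714 - (2)·-1.1250) / (-10) = -1.2964
  y = (10 - (2)·-1.1000 - (1)·-1.5714 - (-1)·-1.1250) / (8) = 1.5808
  z = (-11 - (-4)·-1.1000 - (-1)·1.2500 - (1)·-1.1250) / (7) = -1.8607
  w = (-9 - (3)·-1.1000 - (1)·1.2500 - (1)·-1.5714) / (8) = -0.6723

(-1.2964, 1.5808, -1.8607, -0.6723)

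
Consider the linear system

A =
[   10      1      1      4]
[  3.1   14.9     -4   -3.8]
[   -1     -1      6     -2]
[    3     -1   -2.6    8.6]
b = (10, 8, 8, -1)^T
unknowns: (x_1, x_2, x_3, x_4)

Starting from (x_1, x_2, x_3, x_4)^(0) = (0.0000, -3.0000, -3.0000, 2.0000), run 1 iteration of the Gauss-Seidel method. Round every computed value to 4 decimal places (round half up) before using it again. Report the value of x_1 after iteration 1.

0.8000

Iteration 1:
  x_1 = (10 - (1)·-3.0000 - (1)·-3.0000 - (4)·2.0000) / (10) = 0.8000
  x_2 = (8 - (3.1)·0.8000 - (-4)·-3.0000 - (-3.8)·2.0000) / (14.9) = 0.0752
  x_3 = (8 - (-1)·0.8000 - (-1)·0.0752 - (-2)·2.0000) / (6) = 2.1459
  x_4 = (-1 - (3)·0.8000 - (-1)·0.0752 - (-2.6)·2.1459) / (8.6) = 0.2622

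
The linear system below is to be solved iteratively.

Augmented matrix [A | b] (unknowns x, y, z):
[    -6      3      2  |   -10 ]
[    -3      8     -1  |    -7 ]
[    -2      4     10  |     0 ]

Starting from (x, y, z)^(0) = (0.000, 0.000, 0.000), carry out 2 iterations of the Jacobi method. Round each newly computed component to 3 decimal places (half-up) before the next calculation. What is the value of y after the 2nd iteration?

-0.250

Iteration 1:
  x = (-10 - (3)·0.000 - (2)·0.000) / (-6) = 1.667
  y = (-7 - (-3)·0.000 - (-1)·0.000) / (8) = -0.875
  z = (0 - (-2)·0.000 - (4)·0.000) / (10) = 0.000
Iteration 2:
  x = (-10 - (3)·-0.875 - (2)·0.000) / (-6) = 1.229
  y = (-7 - (-3)·1.667 - (-1)·0.000) / (8) = -0.250
  z = (0 - (-2)·1.667 - (4)·-0.875) / (10) = 0.683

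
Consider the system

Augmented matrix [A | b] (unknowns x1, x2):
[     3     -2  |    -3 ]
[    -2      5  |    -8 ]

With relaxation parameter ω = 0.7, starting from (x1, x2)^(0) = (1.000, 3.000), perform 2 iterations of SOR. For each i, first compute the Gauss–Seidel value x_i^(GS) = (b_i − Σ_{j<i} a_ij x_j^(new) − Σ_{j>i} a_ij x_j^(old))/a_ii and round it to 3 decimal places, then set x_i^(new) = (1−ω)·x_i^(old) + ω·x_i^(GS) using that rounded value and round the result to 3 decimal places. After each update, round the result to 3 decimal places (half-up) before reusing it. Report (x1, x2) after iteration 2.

(-0.372, -1.206)

Iteration 1:
  x1: GS value = (-3 - (-2)·3.000) / (3) = 1.000;  x1 ← (1−ω)·1.000 + ω·1.000 = 1.000
  x2: GS value = (-8 - (-2)·1.000) / (5) = -1.200;  x2 ← (1−ω)·3.000 + ω·-1.200 = 0.060
Iteration 2:
  x1: GS value = (-3 - (-2)·0.060) / (3) = -0.960;  x1 ← (1−ω)·1.000 + ω·-0.960 = -0.372
  x2: GS value = (-8 - (-2)·-0.372) / (5) = -1.749;  x2 ← (1−ω)·0.060 + ω·-1.749 = -1.206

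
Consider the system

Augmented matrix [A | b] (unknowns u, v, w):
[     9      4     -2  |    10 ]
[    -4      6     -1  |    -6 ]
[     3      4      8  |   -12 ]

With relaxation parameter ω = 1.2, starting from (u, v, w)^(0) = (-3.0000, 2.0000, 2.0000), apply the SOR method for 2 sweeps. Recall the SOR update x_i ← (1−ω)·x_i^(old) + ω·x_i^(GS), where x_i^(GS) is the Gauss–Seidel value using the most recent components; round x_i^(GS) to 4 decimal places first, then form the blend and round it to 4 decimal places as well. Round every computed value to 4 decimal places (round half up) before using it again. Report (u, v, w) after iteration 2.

Iteration 1:
  u: GS value = (10 - (4)·2.0000 - (-2)·2.0000) / (9) = 0.6667;  u ← (1−ω)·-3.0000 + ω·0.6667 = 1.4000
  v: GS value = (-6 - (-4)·1.4000 - (-1)·2.0000) / (6) = 0.2667;  v ← (1−ω)·2.0000 + ω·0.2667 = -0.0800
  w: GS value = (-12 - (3)·1.4000 - (4)·-0.0800) / (8) = -1.9850;  w ← (1−ω)·2.0000 + ω·-1.9850 = -2.7820
Iteration 2:
  u: GS value = (10 - (4)·-0.0800 - (-2)·-2.7820) / (9) = 0.5284;  u ← (1−ω)·1.4000 + ω·0.5284 = 0.3541
  v: GS value = (-6 - (-4)·0.3541 - (-1)·-2.7820) / (6) = -1.2276;  v ← (1−ω)·-0.0800 + ω·-1.2276 = -1.4571
  w: GS value = (-12 - (3)·0.3541 - (4)·-1.4571) / (8) = -0.9042;  w ← (1−ω)·-2.7820 + ω·-0.9042 = -0.5286

(0.3541, -1.4571, -0.5286)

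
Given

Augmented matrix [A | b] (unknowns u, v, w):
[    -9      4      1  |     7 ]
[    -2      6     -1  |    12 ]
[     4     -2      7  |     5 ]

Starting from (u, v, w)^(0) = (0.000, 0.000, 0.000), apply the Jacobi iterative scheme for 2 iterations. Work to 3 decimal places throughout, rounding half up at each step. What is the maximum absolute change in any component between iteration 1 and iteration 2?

1.016

Iteration 1:
  u = (7 - (4)·0.000 - (1)·0.000) / (-9) = -0.778
  v = (12 - (-2)·0.000 - (-1)·0.000) / (6) = 2.000
  w = (5 - (4)·0.000 - (-2)·0.000) / (7) = 0.714
Iteration 2:
  u = (7 - (4)·2.000 - (1)·0.714) / (-9) = 0.190
  v = (12 - (-2)·-0.778 - (-1)·0.714) / (6) = 1.860
  w = (5 - (4)·-0.778 - (-2)·2.000) / (7) = 1.730
Change: (0.968, -0.140, 1.016) → max |·| = 1.016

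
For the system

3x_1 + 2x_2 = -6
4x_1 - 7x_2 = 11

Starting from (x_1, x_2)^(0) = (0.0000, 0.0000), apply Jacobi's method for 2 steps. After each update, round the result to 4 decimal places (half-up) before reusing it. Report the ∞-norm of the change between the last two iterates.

1.1429

Iteration 1:
  x_1 = (-6 - (2)·0.0000) / (3) = -2.0000
  x_2 = (11 - (4)·0.0000) / (-7) = -1.5714
Iteration 2:
  x_1 = (-6 - (2)·-1.5714) / (3) = -0.9524
  x_2 = (11 - (4)·-2.0000) / (-7) = -2.7143
Change: (1.0476, -1.1429) → max |·| = 1.1429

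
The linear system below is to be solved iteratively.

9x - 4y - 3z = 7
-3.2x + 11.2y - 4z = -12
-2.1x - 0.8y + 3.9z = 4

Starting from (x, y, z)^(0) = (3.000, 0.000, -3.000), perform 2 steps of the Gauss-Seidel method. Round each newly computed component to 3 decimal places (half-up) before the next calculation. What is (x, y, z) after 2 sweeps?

(-0.051, -0.924, 0.809)

Iteration 1:
  x = (7 - (-4)·0.000 - (-3)·-3.000) / (9) = -0.222
  y = (-12 - (-3.2)·-0.222 - (-4)·-3.000) / (11.2) = -2.206
  z = (4 - (-2.1)·-0.222 - (-0.8)·-2.206) / (3.9) = 0.454
Iteration 2:
  x = (7 - (-4)·-2.206 - (-3)·0.454) / (9) = -0.051
  y = (-12 - (-3.2)·-0.051 - (-4)·0.454) / (11.2) = -0.924
  z = (4 - (-2.1)·-0.051 - (-0.8)·-0.924) / (3.9) = 0.809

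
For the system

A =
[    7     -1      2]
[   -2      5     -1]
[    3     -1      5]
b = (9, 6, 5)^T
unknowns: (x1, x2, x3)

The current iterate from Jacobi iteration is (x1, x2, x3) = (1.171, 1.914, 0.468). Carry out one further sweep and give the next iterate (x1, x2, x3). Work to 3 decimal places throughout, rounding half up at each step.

(1.425, 1.762, 0.680)

One sweep:
  x1 = (9 - (-1)·1.914 - (2)·0.468) / (7) = 1.425
  x2 = (6 - (-2)·1.171 - (-1)·0.468) / (5) = 1.762
  x3 = (5 - (3)·1.171 - (-1)·1.914) / (5) = 0.680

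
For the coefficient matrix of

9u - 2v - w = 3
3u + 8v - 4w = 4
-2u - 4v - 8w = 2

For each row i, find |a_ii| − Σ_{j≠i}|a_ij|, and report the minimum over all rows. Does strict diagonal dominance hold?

1

row 1: |9| − (2+1) = 6
row 2: |8| − (3+4) = 1
row 3: |-8| − (2+4) = 2
minimum over rows = 1 → strictly diagonally dominant (convergence guaranteed)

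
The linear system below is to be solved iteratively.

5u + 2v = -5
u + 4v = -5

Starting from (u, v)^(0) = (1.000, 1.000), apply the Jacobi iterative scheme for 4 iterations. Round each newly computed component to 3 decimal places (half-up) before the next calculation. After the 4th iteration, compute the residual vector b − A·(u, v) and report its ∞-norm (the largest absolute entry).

Iteration 1:
  u = (-5 - (2)·1.000) / (5) = -1.400
  v = (-5 - (1)·1.000) / (4) = -1.500
Iteration 2:
  u = (-5 - (2)·-1.500) / (5) = -0.400
  v = (-5 - (1)·-1.400) / (4) = -0.900
Iteration 3:
  u = (-5 - (2)·-0.900) / (5) = -0.640
  v = (-5 - (1)·-0.400) / (4) = -1.150
Iteration 4:
  u = (-5 - (2)·-1.150) / (5) = -0.540
  v = (-5 - (1)·-0.640) / (4) = -1.090
Residual b − A·x = (-0.120, -0.100); ∞-norm = 0.120

0.120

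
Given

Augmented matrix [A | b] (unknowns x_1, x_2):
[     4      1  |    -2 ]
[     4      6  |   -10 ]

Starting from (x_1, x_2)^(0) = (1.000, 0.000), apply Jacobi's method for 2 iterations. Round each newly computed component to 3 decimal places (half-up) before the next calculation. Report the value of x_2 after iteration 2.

-1.333

Iteration 1:
  x_1 = (-2 - (1)·0.000) / (4) = -0.500
  x_2 = (-10 - (4)·1.000) / (6) = -2.333
Iteration 2:
  x_1 = (-2 - (1)·-2.333) / (4) = 0.083
  x_2 = (-10 - (4)·-0.500) / (6) = -1.333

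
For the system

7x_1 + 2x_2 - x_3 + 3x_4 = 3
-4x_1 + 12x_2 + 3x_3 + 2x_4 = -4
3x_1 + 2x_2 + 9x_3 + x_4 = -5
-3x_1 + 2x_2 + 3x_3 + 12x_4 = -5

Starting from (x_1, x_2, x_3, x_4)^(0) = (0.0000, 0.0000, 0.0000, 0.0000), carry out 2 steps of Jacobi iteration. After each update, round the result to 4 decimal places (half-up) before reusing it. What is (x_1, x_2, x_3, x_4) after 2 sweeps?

(0.6230, 0.0179, -0.5781, -0.1151)

Iteration 1:
  x_1 = (3 - (2)·0.0000 - (-1)·0.0000 - (3)·0.0000) / (7) = 0.4286
  x_2 = (-4 - (-4)·0.0000 - (3)·0.0000 - (2)·0.0000) / (12) = -0.3333
  x_3 = (-5 - (3)·0.0000 - (2)·0.0000 - (1)·0.0000) / (9) = -0.5556
  x_4 = (-5 - (-3)·0.0000 - (2)·0.0000 - (3)·0.0000) / (12) = -0.4167
Iteration 2:
  x_1 = (3 - (2)·-0.3333 - (-1)·-0.5556 - (3)·-0.4167) / (7) = 0.6230
  x_2 = (-4 - (-4)·0.4286 - (3)·-0.5556 - (2)·-0.4167) / (12) = 0.0179
  x_3 = (-5 - (3)·0.4286 - (2)·-0.3333 - (1)·-0.4167) / (9) = -0.5781
  x_4 = (-5 - (-3)·0.4286 - (2)·-0.3333 - (3)·-0.5556) / (12) = -0.1151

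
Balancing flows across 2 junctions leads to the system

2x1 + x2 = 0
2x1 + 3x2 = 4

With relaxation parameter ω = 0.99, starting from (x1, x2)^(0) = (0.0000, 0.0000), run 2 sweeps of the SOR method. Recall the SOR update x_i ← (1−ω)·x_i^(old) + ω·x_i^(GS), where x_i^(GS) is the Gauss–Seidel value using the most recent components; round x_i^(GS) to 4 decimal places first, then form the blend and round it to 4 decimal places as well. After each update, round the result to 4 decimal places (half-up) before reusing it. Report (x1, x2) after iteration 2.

(-0.6534, 1.7644)

Iteration 1:
  x1: GS value = (0 - (1)·0.0000) / (2) = 0.0000;  x1 ← (1−ω)·0.0000 + ω·0.0000 = 0.0000
  x2: GS value = (4 - (2)·0.0000) / (3) = 1.3333;  x2 ← (1−ω)·0.0000 + ω·1.3333 = 1.3200
Iteration 2:
  x1: GS value = (0 - (1)·1.3200) / (2) = -0.6600;  x1 ← (1−ω)·0.0000 + ω·-0.6600 = -0.6534
  x2: GS value = (4 - (2)·-0.6534) / (3) = 1.7689;  x2 ← (1−ω)·1.3200 + ω·1.7689 = 1.7644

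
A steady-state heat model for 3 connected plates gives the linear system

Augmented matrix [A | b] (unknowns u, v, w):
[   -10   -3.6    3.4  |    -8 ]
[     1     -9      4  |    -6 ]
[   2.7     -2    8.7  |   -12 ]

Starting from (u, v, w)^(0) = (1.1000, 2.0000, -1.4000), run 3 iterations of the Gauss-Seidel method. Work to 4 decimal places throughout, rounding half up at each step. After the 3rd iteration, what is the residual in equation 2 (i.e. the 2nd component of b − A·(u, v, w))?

Iteration 1:
  u = (-8 - (-3.6)·2.0000 - (3.4)·-1.4000) / (-10) = -0.3960
  v = (-6 - (1)·-0.3960 - (4)·-1.4000) / (-9) = 0.0004
  w = (-12 - (2.7)·-0.3960 - (-2)·0.0004) / (8.7) = -1.2563
Iteration 2:
  u = (-8 - (-3.6)·0.0004 - (3.4)·-1.2563) / (-10) = 0.3727
  v = (-6 - (1)·0.3727 - (4)·-1.2563) / (-9) = 0.1497
  w = (-12 - (2.7)·0.3727 - (-2)·0.1497) / (8.7) = -1.4606
Iteration 3:
  u = (-8 - (-3.6)·0.1497 - (3.4)·-1.4606) / (-10) = 0.2495
  v = (-6 - (1)·0.2495 - (4)·-1.4606) / (-9) = 0.0452
  w = (-12 - (2.7)·0.2495 - (-2)·0.0452) / (8.7) = -1.4464
Residual b − A·x = (-0.4245, -0.0571, 0.0004)

-0.0571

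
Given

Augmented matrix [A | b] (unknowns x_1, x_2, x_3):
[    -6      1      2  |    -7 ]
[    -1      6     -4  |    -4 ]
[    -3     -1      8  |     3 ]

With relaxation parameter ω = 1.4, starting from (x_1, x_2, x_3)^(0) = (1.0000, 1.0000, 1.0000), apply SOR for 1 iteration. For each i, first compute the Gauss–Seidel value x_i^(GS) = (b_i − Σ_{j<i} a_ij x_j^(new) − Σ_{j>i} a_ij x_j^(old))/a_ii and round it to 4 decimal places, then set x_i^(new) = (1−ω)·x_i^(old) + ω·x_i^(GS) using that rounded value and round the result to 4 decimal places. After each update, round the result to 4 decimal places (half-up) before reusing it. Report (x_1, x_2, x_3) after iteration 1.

Iteration 1:
  x_1: GS value = (-7 - (1)·1.0000 - (2)·1.0000) / (-6) = 1.6667;  x_1 ← (1−ω)·1.0000 + ω·1.6667 = 1.9334
  x_2: GS value = (-4 - (-1)·1.9334 - (-4)·1.0000) / (6) = 0.3222;  x_2 ← (1−ω)·1.0000 + ω·0.3222 = 0.0511
  x_3: GS value = (3 - (-3)·1.9334 - (-1)·0.0511) / (8) = 1.1064;  x_3 ← (1−ω)·1.0000 + ω·1.1064 = 1.1490

(1.9334, 0.0511, 1.1490)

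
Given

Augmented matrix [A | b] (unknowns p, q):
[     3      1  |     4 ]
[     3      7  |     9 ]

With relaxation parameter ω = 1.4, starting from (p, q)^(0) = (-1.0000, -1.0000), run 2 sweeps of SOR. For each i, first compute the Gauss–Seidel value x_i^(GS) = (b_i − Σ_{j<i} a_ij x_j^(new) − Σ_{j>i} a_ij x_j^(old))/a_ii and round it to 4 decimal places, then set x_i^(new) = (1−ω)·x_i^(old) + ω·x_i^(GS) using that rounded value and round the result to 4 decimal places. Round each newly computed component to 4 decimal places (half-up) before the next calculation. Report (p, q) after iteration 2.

Iteration 1:
  p: GS value = (4 - (1)·-1.0000) / (3) = 1.6667;  p ← (1−ω)·-1.0000 + ω·1.6667 = 2.7334
  q: GS value = (9 - (3)·2.7334) / (7) = 0.1143;  q ← (1−ω)·-1.0000 + ω·0.1143 = 0.5600
Iteration 2:
  p: GS value = (4 - (1)·0.5600) / (3) = 1.1467;  p ← (1−ω)·2.7334 + ω·1.1467 = 0.5120
  q: GS value = (9 - (3)·0.5120) / (7) = 1.0663;  q ← (1−ω)·0.5600 + ω·1.0663 = 1.2688

(0.5120, 1.2688)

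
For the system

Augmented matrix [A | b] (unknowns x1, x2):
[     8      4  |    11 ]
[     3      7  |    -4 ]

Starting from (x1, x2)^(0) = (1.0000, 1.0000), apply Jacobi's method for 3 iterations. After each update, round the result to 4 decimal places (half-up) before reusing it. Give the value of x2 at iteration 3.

Iteration 1:
  x1 = (11 - (4)·1.0000) / (8) = 0.8750
  x2 = (-4 - (3)·1.0000) / (7) = -1.0000
Iteration 2:
  x1 = (11 - (4)·-1.0000) / (8) = 1.8750
  x2 = (-4 - (3)·0.8750) / (7) = -0.9464
Iteration 3:
  x1 = (11 - (4)·-0.9464) / (8) = 1.8482
  x2 = (-4 - (3)·1.8750) / (7) = -1.3750

-1.3750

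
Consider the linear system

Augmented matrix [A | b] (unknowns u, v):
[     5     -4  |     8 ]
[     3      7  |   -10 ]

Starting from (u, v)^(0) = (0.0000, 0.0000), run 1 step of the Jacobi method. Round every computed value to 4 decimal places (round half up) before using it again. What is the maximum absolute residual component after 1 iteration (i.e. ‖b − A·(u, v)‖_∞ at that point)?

Iteration 1:
  u = (8 - (-4)·0.0000) / (5) = 1.6000
  v = (-10 - (3)·0.0000) / (7) = -1.4286
Residual b − A·x = (-5.7144, -4.7998); ∞-norm = 5.7144

5.7144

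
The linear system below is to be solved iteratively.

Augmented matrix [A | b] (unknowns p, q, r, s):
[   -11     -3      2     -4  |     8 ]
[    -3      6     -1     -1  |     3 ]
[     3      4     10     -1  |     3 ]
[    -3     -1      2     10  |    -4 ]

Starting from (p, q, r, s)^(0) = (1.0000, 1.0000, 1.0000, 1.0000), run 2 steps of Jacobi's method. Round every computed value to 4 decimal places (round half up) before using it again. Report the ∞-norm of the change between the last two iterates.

1.5075

Iteration 1:
  p = (8 - (-3)·1.0000 - (2)·1.0000 - (-4)·1.0000) / (-11) = -1.1818
  q = (3 - (-3)·1.0000 - (-1)·1.0000 - (-1)·1.0000) / (6) = 1.3333
  r = (3 - (3)·1.0000 - (4)·1.0000 - (-1)·1.0000) / (10) = -0.3000
  s = (-4 - (-3)·1.0000 - (-1)·1.0000 - (2)·1.0000) / (10) = -0.2000
Iteration 2:
  p = (8 - (-3)·1.3333 - (2)·-0.3000 - (-4)·-0.2000) / (-11) = -1.0727
  q = (3 - (-3)·-1.1818 - (-1)·-0.3000 - (-1)·-0.2000) / (6) = -0.1742
  r = (3 - (3)·-1.1818 - (4)·1.3333 - (-1)·-0.2000) / (10) = 0.1012
  s = (-4 - (-3)·-1.1818 - (-1)·1.3333 - (2)·-0.3000) / (10) = -0.5612
Change: (0.1091, -1.5075, 0.4012, -0.3612) → max |·| = 1.5075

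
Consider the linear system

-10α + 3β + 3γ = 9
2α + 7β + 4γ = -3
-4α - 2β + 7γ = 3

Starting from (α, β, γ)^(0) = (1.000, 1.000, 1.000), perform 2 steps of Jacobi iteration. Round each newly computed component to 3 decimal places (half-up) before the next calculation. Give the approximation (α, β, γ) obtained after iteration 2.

Iteration 1:
  α = (9 - (3)·1.000 - (3)·1.000) / (-10) = -0.300
  β = (-3 - (2)·1.000 - (4)·1.000) / (7) = -1.286
  γ = (3 - (-4)·1.000 - (-2)·1.000) / (7) = 1.286
Iteration 2:
  α = (9 - (3)·-1.286 - (3)·1.286) / (-10) = -0.900
  β = (-3 - (2)·-0.300 - (4)·1.286) / (7) = -1.078
  γ = (3 - (-4)·-0.300 - (-2)·-1.286) / (7) = -0.110

(-0.900, -1.078, -0.110)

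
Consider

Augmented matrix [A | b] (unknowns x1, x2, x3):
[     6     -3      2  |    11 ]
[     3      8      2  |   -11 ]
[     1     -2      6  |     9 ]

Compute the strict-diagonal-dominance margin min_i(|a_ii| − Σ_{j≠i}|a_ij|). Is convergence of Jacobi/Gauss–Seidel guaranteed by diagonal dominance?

1

row 1: |6| − (3+2) = 1
row 2: |8| − (3+2) = 3
row 3: |6| − (1+2) = 3
minimum over rows = 1 → strictly diagonally dominant (convergence guaranteed)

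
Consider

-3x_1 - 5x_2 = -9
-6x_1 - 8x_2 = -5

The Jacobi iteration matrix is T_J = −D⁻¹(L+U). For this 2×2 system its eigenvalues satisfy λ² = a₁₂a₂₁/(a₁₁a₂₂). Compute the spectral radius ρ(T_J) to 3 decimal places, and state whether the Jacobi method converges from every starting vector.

1.118

a₁₂a₂₁/(a₁₁a₂₂) = (-5)·(-6) / ((-3)·(-8)) = 1.250000
ρ = √|1.250000| = √1.250000 = 1.118
ρ > 1, so Jacobi diverges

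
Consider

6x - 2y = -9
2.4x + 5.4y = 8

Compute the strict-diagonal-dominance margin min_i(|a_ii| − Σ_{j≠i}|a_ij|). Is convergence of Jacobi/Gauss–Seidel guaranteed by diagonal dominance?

row 1: |6| − (2) = 4
row 2: |5.4| − (2.4) = 3
minimum over rows = 3 → strictly diagonally dominant (convergence guaranteed)

3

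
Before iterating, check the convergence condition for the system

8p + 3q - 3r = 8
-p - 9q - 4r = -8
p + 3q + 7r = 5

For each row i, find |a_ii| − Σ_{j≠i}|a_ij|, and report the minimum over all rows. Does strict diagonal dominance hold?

row 1: |8| − (3+3) = 2
row 2: |-9| − (1+4) = 4
row 3: |7| − (1+3) = 3
minimum over rows = 2 → strictly diagonally dominant (convergence guaranteed)

2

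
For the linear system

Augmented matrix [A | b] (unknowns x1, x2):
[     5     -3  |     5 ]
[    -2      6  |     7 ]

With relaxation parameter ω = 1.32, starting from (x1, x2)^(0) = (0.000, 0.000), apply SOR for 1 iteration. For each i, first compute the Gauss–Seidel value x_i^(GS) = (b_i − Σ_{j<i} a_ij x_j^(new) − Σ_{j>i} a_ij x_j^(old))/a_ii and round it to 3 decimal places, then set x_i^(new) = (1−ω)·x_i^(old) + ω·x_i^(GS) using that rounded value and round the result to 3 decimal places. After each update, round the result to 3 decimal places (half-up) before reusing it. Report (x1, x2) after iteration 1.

Iteration 1:
  x1: GS value = (5 - (-3)·0.000) / (5) = 1.000;  x1 ← (1−ω)·0.000 + ω·1.000 = 1.320
  x2: GS value = (7 - (-2)·1.320) / (6) = 1.607;  x2 ← (1−ω)·0.000 + ω·1.607 = 2.121

(1.320, 2.121)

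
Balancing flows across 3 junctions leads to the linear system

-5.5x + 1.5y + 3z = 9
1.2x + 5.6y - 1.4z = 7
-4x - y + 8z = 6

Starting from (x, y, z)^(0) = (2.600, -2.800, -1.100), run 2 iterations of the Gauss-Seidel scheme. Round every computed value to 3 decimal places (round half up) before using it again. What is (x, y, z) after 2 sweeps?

Iteration 1:
  x = (9 - (1.5)·-2.800 - (3)·-1.100) / (-5.5) = -3.000
  y = (7 - (1.2)·-3.000 - (-1.4)·-1.100) / (5.6) = 1.618
  z = (6 - (-4)·-3.000 - (-1)·1.618) / (8) = -0.548
Iteration 2:
  x = (9 - (1.5)·1.618 - (3)·-0.548) / (-5.5) = -1.494
  y = (7 - (1.2)·-1.494 - (-1.4)·-0.548) / (5.6) = 1.433
  z = (6 - (-4)·-1.494 - (-1)·1.433) / (8) = 0.182

(-1.494, 1.433, 0.182)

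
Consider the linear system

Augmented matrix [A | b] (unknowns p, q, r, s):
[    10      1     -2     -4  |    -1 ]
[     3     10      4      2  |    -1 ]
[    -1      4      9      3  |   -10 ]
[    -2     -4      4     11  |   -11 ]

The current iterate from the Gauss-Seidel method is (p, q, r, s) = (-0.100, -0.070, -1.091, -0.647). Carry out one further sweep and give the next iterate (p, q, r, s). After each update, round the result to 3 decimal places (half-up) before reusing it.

One sweep:
  p = (-1 - (1)·-0.070 - (-2)·-1.091 - (-4)·-0.647) / (10) = -0.570
  q = (-1 - (3)·-0.570 - (4)·-1.091 - (2)·-0.647) / (10) = 0.637
  r = (-10 - (-1)·-0.570 - (4)·0.637 - (3)·-0.647) / (9) = -1.242
  s = (-11 - (-2)·-0.570 - (-4)·0.637 - (4)·-1.242) / (11) = -0.420

(-0.570, 0.637, -1.242, -0.420)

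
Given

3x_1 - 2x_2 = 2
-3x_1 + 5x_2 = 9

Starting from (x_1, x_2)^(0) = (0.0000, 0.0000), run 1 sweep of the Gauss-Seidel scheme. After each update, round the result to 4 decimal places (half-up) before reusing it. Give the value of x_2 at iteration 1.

2.2000

Iteration 1:
  x_1 = (2 - (-2)·0.0000) / (3) = 0.6667
  x_2 = (9 - (-3)·0.6667) / (5) = 2.2000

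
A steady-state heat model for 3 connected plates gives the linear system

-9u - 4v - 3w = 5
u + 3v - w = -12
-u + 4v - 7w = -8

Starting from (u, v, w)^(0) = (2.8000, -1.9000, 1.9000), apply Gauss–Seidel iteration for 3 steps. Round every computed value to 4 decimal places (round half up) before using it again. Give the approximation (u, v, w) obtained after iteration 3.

(2.0324, -5.2243, -2.1328)

Iteration 1:
  u = (5 - (-4)·-1.9000 - (-3)·1.9000) / (-9) = -0.3444
  v = (-12 - (1)·-0.3444 - (-1)·1.9000) / (3) = -3.2519
  w = (-8 - (-1)·-0.3444 - (4)·-3.2519) / (-7) = -0.6662
Iteration 2:
  u = (5 - (-4)·-3.2519 - (-3)·-0.6662) / (-9) = 1.1118
  v = (-12 - (1)·1.1118 - (-1)·-0.6662) / (3) = -4.5927
  w = (-8 - (-1)·1.1118 - (4)·-4.5927) / (-7) = -1.6404
Iteration 3:
  u = (5 - (-4)·-4.5927 - (-3)·-1.6404) / (-9) = 2.0324
  v = (-12 - (1)·2.0324 - (-1)·-1.6404) / (3) = -5.2243
  w = (-8 - (-1)·2.0324 - (4)·-5.2243) / (-7) = -2.1328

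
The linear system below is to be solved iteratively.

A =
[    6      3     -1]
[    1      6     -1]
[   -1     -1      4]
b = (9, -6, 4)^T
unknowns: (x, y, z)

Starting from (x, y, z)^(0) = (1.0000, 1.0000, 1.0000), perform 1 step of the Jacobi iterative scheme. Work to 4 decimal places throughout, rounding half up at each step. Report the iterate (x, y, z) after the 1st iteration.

(1.1667, -1.0000, 1.5000)

Iteration 1:
  x = (9 - (3)·1.0000 - (-1)·1.0000) / (6) = 1.1667
  y = (-6 - (1)·1.0000 - (-1)·1.0000) / (6) = -1.0000
  z = (4 - (-1)·1.0000 - (-1)·1.0000) / (4) = 1.5000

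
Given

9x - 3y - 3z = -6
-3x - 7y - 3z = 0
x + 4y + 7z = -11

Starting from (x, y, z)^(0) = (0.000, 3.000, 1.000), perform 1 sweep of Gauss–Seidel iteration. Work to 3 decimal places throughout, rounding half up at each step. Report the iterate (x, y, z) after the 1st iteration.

(0.667, -0.714, -1.259)

Iteration 1:
  x = (-6 - (-3)·3.000 - (-3)·1.000) / (9) = 0.667
  y = (0 - (-3)·0.667 - (-3)·1.000) / (-7) = -0.714
  z = (-11 - (1)·0.667 - (4)·-0.714) / (7) = -1.259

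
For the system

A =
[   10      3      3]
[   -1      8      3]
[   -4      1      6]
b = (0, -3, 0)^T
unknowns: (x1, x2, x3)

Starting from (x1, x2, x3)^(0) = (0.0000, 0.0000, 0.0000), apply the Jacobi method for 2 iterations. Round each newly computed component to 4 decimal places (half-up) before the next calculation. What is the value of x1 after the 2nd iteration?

0.1125

Iteration 1:
  x1 = (0 - (3)·0.0000 - (3)·0.0000) / (10) = 0.0000
  x2 = (-3 - (-1)·0.0000 - (3)·0.0000) / (8) = -0.3750
  x3 = (0 - (-4)·0.0000 - (1)·0.0000) / (6) = 0.0000
Iteration 2:
  x1 = (0 - (3)·-0.3750 - (3)·0.0000) / (10) = 0.1125
  x2 = (-3 - (-1)·0.0000 - (3)·0.0000) / (8) = -0.3750
  x3 = (0 - (-4)·0.0000 - (1)·-0.3750) / (6) = 0.0625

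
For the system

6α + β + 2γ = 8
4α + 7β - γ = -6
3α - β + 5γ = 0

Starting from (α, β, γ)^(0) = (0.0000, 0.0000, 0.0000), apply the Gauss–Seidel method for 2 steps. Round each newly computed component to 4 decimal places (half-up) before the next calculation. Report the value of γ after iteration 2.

Iteration 1:
  α = (8 - (1)·0.0000 - (2)·0.0000) / (6) = 1.3333
  β = (-6 - (4)·1.3333 - (-1)·0.0000) / (7) = -1.6190
  γ = (0 - (3)·1.3333 - (-1)·-1.6190) / (5) = -1.1238
Iteration 2:
  α = (8 - (1)·-1.6190 - (2)·-1.1238) / (6) = 1.9778
  β = (-6 - (4)·1.9778 - (-1)·-1.1238) / (7) = -2.1479
  γ = (0 - (3)·1.9778 - (-1)·-2.1479) / (5) = -1.6163

-1.6163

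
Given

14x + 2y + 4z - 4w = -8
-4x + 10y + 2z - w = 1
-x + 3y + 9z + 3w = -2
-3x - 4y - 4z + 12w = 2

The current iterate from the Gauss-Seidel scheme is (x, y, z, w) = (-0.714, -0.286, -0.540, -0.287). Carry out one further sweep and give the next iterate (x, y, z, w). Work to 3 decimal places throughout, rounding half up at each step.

One sweep:
  x = (-8 - (2)·-0.286 - (4)·-0.540 - (-4)·-0.287) / (14) = -0.458
  y = (1 - (-4)·-0.458 - (2)·-0.540 - (-1)·-0.287) / (10) = -0.004
  z = (-2 - (-1)·-0.458 - (3)·-0.004 - (3)·-0.287) / (9) = -0.176
  w = (2 - (-3)·-0.458 - (-4)·-0.004 - (-4)·-0.176) / (12) = -0.008

(-0.458, -0.004, -0.176, -0.008)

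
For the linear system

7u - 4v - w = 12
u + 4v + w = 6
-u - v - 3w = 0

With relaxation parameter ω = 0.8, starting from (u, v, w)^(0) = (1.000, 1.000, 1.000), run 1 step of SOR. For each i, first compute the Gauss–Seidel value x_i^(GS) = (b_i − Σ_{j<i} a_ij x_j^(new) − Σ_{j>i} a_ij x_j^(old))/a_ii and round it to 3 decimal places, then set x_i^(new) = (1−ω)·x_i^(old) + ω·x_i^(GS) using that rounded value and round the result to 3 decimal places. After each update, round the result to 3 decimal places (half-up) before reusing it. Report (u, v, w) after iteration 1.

Iteration 1:
  u: GS value = (12 - (-4)·1.000 - (-1)·1.000) / (7) = 2.429;  u ← (1−ω)·1.000 + ω·2.429 = 2.143
  v: GS value = (6 - (1)·2.143 - (1)·1.000) / (4) = 0.714;  v ← (1−ω)·1.000 + ω·0.714 = 0.771
  w: GS value = (0 - (-1)·2.143 - (-1)·0.771) / (-3) = -0.971;  w ← (1−ω)·1.000 + ω·-0.971 = -0.577

(2.143, 0.771, -0.577)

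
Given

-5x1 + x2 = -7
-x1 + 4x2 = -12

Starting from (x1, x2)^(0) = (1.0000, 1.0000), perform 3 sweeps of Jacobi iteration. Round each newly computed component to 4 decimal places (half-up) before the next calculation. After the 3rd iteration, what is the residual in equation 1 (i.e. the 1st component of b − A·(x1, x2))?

Iteration 1:
  x1 = (-7 - (1)·1.0000) / (-5) = 1.6000
  x2 = (-12 - (-1)·1.0000) / (4) = -2.7500
Iteration 2:
  x1 = (-7 - (1)·-2.7500) / (-5) = 0.8500
  x2 = (-12 - (-1)·1.6000) / (4) = -2.6000
Iteration 3:
  x1 = (-7 - (1)·-2.6000) / (-5) = 0.8800
  x2 = (-12 - (-1)·0.8500) / (4) = -2.7875
Residual b − A·x = (0.1875, 0.0300)

0.1875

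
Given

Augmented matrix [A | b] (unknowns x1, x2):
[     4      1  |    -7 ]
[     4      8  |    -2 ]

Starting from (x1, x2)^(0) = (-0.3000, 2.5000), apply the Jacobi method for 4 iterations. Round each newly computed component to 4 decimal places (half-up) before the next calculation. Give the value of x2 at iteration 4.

Iteration 1:
  x1 = (-7 - (1)·2.5000) / (4) = -2.3750
  x2 = (-2 - (4)·-0.3000) / (8) = -0.1000
Iteration 2:
  x1 = (-7 - (1)·-0.1000) / (4) = -1.7250
  x2 = (-2 - (4)·-2.3750) / (8) = 0.9375
Iteration 3:
  x1 = (-7 - (1)·0.9375) / (4) = -1.9844
  x2 = (-2 - (4)·-1.7250) / (8) = 0.6125
Iteration 4:
  x1 = (-7 - (1)·0.6125) / (4) = -1.9031
  x2 = (-2 - (4)·-1.9844) / (8) = 0.7422

0.7422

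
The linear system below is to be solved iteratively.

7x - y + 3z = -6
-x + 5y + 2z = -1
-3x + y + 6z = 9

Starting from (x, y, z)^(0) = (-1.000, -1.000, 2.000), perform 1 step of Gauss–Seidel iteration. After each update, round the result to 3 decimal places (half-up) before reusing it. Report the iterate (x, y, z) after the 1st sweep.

(-1.857, -1.371, 0.800)

Iteration 1:
  x = (-6 - (-1)·-1.000 - (3)·2.000) / (7) = -1.857
  y = (-1 - (-1)·-1.857 - (2)·2.000) / (5) = -1.371
  z = (9 - (-3)·-1.857 - (1)·-1.371) / (6) = 0.800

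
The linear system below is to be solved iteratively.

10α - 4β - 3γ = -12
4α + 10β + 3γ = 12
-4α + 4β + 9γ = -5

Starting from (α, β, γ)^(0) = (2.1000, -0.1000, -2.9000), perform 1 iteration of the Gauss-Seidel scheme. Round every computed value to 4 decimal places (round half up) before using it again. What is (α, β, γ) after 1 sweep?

(-2.1100, 2.9140, -2.7884)

Iteration 1:
  α = (-12 - (-4)·-0.1000 - (-3)·-2.9000) / (10) = -2.1100
  β = (12 - (4)·-2.1100 - (3)·-2.9000) / (10) = 2.9140
  γ = (-5 - (-4)·-2.1100 - (4)·2.9140) / (9) = -2.7884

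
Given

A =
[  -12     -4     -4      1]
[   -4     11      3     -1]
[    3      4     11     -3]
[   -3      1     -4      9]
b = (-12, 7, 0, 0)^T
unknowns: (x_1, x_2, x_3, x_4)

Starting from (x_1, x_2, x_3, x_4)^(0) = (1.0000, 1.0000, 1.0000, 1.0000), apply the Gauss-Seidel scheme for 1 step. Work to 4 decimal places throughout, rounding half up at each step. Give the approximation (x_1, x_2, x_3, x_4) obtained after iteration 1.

Iteration 1:
  x_1 = (-12 - (-4)·1.0000 - (-4)·1.0000 - (1)·1.0000) / (-12) = 0.4167
  x_2 = (7 - (-4)·0.4167 - (3)·1.0000 - (-1)·1.0000) / (11) = 0.6061
  x_3 = (0 - (3)·0.4167 - (4)·0.6061 - (-3)·1.0000) / (11) = -0.0613
  x_4 = (0 - (-3)·0.4167 - (1)·0.6061 - (-4)·-0.0613) / (9) = 0.0443

(0.4167, 0.6061, -0.0613, 0.0443)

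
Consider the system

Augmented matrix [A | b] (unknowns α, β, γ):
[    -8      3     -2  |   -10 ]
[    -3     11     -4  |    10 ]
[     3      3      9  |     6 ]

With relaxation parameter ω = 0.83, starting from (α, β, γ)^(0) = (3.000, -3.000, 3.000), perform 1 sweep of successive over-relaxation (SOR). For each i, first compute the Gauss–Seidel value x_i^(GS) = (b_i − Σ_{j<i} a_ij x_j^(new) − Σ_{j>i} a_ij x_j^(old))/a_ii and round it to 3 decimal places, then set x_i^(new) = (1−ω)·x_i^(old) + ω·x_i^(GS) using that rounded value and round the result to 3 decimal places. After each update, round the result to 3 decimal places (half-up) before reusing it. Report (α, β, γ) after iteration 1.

Iteration 1:
  α: GS value = (-10 - (3)·-3.000 - (-2)·3.000) / (-8) = -0.625;  α ← (1−ω)·3.000 + ω·-0.625 = -0.009
  β: GS value = (10 - (-3)·-0.009 - (-4)·3.000) / (11) = 1.998;  β ← (1−ω)·-3.000 + ω·1.998 = 1.148
  γ: GS value = (6 - (3)·-0.009 - (3)·1.148) / (9) = 0.287;  γ ← (1−ω)·3.000 + ω·0.287 = 0.748

(-0.009, 1.148, 0.748)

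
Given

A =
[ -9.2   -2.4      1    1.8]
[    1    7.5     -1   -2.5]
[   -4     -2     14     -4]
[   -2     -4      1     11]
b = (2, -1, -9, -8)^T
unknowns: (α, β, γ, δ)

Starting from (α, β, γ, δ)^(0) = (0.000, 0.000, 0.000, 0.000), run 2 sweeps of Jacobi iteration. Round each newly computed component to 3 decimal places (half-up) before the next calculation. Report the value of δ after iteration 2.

Iteration 1:
  α = (2 - (-2.4)·0.000 - (1)·0.000 - (1.8)·0.000) / (-9.2) = -0.217
  β = (-1 - (1)·0.000 - (-1)·0.000 - (-2.5)·0.000) / (7.5) = -0.133
  γ = (-9 - (-4)·0.000 - (-2)·0.000 - (-4)·0.000) / (14) = -0.643
  δ = (-8 - (-2)·0.000 - (-4)·0.000 - (1)·0.000) / (11) = -0.727
Iteration 2:
  α = (2 - (-2.4)·-0.133 - (1)·-0.643 - (1.8)·-0.727) / (-9.2) = -0.395
  β = (-1 - (1)·-0.217 - (-1)·-0.643 - (-2.5)·-0.727) / (7.5) = -0.432
  γ = (-9 - (-4)·-0.217 - (-2)·-0.133 - (-4)·-0.727) / (14) = -0.932
  δ = (-8 - (-2)·-0.217 - (-4)·-0.133 - (1)·-0.643) / (11) = -0.757

-0.757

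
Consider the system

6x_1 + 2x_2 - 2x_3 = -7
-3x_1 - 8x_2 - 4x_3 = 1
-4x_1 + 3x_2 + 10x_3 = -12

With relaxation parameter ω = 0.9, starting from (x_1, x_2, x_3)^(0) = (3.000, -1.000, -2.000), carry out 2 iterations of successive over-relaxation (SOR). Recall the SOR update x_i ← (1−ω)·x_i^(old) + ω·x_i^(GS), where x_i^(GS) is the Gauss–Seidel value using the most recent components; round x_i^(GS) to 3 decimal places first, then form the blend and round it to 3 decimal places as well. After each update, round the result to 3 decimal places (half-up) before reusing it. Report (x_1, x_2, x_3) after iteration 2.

(-2.050, 1.557, -2.432)

Iteration 1:
  x_1: GS value = (-7 - (2)·-1.000 - (-2)·-2.000) / (6) = -1.500;  x_1 ← (1−ω)·3.000 + ω·-1.500 = -1.050
  x_2: GS value = (1 - (-3)·-1.050 - (-4)·-2.000) / (-8) = 1.269;  x_2 ← (1−ω)·-1.000 + ω·1.269 = 1.042
  x_3: GS value = (-12 - (-4)·-1.050 - (3)·1.042) / (10) = -1.933;  x_3 ← (1−ω)·-2.000 + ω·-1.933 = -1.940
Iteration 2:
  x_1: GS value = (-7 - (2)·1.042 - (-2)·-1.940) / (6) = -2.161;  x_1 ← (1−ω)·-1.050 + ω·-2.161 = -2.050
  x_2: GS value = (1 - (-3)·-2.050 - (-4)·-1.940) / (-8) = 1.614;  x_2 ← (1−ω)·1.042 + ω·1.614 = 1.557
  x_3: GS value = (-12 - (-4)·-2.050 - (3)·1.557) / (10) = -2.487;  x_3 ← (1−ω)·-1.940 + ω·-2.487 = -2.432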